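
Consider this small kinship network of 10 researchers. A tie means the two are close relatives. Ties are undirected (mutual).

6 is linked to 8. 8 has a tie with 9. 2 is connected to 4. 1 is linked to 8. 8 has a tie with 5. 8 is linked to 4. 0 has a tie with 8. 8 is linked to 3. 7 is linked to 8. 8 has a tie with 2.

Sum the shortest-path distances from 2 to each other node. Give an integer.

Distances from 2: 0:2, 1:2, 3:2, 4:1, 5:2, 6:2, 7:2, 8:1, 9:2.
Sum = 2 + 2 + 2 + 1 + 2 + 2 + 2 + 1 + 2 = 16.

16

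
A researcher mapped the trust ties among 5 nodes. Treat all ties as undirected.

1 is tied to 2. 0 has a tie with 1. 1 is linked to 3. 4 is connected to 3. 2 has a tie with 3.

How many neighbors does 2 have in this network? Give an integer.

2

2 is directly tied to 1 and 3. That is 2 neighbors, so the degree of 2 is 2.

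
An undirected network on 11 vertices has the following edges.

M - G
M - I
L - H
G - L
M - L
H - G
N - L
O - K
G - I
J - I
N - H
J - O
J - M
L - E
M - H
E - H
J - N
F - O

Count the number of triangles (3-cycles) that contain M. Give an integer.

5

M's neighbors: G, H, I, J, and L.
Neighbor pairs that are themselves tied: M–G–H; M–G–I; M–G–L; M–H–L; M–I–J. Each forms one triangle with M, for 5 in total.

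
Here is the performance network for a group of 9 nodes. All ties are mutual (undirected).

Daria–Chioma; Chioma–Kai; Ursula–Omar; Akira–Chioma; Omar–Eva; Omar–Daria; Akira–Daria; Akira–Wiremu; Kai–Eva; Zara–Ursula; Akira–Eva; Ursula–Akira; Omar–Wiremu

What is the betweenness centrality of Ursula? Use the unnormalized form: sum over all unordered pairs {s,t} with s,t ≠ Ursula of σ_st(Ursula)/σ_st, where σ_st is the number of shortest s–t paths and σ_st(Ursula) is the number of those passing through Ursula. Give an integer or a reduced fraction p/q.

29/4

Pairs whose geodesics pass through Ursula — Chioma–Zara: 1; Eva–Zara: 2/2; Wiremu–Zara: 2/2; Omar–Akira: 1/4; Omar–Zara: 1; Akira–Zara: 1; Kai–Zara: 3/3; Zara–Daria: 2/2.
All other pairs contribute 0.
Summing the contributions gives betweenness(Ursula) = 29/4.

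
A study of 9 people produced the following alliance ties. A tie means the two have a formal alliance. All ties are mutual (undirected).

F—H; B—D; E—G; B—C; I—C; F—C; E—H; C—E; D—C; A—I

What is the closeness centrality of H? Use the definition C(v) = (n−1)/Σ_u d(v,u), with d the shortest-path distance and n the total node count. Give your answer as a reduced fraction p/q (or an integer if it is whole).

8/19

Distances from H: A:4, B:3, C:2, D:3, E:1, F:1, G:2, I:3. Sum = 19.
n = 9, so closeness = 8/19.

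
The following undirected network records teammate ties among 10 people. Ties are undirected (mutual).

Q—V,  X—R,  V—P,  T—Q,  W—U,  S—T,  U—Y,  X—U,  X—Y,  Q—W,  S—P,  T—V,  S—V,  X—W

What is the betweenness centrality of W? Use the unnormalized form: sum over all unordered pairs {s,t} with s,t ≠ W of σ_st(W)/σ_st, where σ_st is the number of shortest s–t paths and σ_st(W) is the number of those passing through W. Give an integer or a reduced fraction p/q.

Pairs whose geodesics pass through W — Y–T: 2/2; Y–S: 4/4; Y–V: 2/2; Y–Q: 2/2; Y–P: 2/2; X–T: 1; X–S: 2/2; X–V: 1; X–Q: 1; X–P: 1; R–T: 1; R–S: 2/2; R–V: 1; R–Q: 1 … (+6 more pairs).
All other pairs contribute 0.
Summing the contributions gives betweenness(W) = 20.

20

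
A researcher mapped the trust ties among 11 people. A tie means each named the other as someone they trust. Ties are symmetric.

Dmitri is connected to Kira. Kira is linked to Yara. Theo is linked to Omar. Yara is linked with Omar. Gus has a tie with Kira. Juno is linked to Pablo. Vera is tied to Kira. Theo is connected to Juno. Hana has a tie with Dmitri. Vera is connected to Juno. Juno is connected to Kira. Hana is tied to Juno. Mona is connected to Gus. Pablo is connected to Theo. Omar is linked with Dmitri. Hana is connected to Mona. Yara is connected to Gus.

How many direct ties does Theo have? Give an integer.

3

Theo is directly tied to Juno, Omar, and Pablo. That is 3 neighbors, so the degree of Theo is 3.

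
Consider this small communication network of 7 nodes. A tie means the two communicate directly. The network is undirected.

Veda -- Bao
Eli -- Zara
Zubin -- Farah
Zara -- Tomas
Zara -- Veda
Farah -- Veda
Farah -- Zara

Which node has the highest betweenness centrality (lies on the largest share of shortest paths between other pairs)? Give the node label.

Unnormalized betweenness of each node: Bao:0, Eli:0, Farah:5, Tomas:0, Veda:5, Zara:9, Zubin:0.
Zara has the largest value, 9, making it the main broker — the node through which the most shortest paths run.

Zara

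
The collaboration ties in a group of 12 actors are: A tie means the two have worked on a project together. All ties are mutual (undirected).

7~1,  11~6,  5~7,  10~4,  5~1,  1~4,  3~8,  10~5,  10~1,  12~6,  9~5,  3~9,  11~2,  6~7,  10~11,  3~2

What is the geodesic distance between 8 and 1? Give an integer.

4

One shortest route is 8 – 3 – 9 – 5 – 1, which uses 4 edges, and at distance 3 from 8 we only reach {5, 11}, which does not include 1. So d(8,1) = 4.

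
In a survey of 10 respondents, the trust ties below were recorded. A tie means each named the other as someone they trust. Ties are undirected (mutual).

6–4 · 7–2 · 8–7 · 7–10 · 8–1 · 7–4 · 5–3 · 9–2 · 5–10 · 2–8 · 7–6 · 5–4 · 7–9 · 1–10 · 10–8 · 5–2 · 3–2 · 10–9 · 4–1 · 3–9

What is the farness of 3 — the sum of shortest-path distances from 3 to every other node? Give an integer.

Distances from 3: 1:3, 2:1, 4:2, 5:1, 6:3, 7:2, 8:2, 9:1, 10:2.
Sum = 3 + 1 + 2 + 1 + 3 + 2 + 2 + 1 + 2 = 17.

17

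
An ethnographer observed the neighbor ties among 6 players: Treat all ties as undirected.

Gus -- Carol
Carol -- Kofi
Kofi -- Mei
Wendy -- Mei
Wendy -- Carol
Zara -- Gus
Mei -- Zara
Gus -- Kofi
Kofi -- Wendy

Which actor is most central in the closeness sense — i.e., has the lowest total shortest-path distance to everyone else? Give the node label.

Farness (sum of distances to all others) for each node — Carol:7, Gus:7, Kofi:6, Mei:7, Wendy:7, Zara:8.
The smallest farness is 6, for Kofi, so Kofi has the highest closeness.

Kofi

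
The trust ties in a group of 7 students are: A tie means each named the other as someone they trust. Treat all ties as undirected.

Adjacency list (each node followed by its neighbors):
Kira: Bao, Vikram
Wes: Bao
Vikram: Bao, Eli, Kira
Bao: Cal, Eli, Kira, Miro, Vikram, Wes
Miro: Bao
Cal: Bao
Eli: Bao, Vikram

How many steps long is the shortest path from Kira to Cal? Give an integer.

2

One shortest route is Kira – Bao – Cal, which uses 2 edges, and Kira and Cal are not directly tied, so nothing shorter exists. So d(Kira,Cal) = 2.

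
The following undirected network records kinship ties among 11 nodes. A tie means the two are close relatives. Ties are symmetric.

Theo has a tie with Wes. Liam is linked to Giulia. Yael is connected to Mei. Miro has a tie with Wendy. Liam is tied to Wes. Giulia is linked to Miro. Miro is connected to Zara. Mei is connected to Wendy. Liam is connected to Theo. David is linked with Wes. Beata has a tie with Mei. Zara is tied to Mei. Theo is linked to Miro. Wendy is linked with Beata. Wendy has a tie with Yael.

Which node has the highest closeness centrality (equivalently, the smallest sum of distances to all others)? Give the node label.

Farness (sum of distances to all others) for each node — Beata:27, David:34, Giulia:22, Liam:25, Mei:25, Miro:17, Theo:20, Wendy:20, Wes:25, Yael:27, Zara:22.
The smallest farness is 17, for Miro, so Miro has the highest closeness.

Miro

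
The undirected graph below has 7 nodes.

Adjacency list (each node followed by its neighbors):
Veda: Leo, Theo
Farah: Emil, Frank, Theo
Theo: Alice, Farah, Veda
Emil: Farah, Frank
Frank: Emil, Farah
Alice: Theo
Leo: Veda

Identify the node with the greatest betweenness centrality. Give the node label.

Unnormalized betweenness of each node: Alice:0, Emil:0, Farah:8, Frank:0, Leo:0, Theo:11, Veda:5.
Theo has the largest value, 11, making it the main broker — the node through which the most shortest paths run.

Theo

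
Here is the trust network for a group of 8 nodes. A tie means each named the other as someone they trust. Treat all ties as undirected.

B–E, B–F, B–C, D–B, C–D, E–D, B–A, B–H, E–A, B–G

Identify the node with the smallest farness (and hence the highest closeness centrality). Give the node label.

Farness (sum of distances to all others) for each node — A:12, B:7, C:12, D:11, E:11, F:13, G:13, H:13.
The smallest farness is 7, for B, so B has the highest closeness.

B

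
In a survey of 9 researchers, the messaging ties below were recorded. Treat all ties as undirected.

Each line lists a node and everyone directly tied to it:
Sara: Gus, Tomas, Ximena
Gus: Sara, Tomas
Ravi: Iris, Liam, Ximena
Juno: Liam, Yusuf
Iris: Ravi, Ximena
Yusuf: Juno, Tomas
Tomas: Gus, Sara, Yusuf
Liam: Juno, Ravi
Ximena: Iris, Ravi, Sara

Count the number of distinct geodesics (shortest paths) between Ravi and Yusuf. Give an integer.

The shortest distance is 3, and the only length-3 path is Ravi–Liam–Juno–Yusuf. So there is exactly 1 shortest path.

1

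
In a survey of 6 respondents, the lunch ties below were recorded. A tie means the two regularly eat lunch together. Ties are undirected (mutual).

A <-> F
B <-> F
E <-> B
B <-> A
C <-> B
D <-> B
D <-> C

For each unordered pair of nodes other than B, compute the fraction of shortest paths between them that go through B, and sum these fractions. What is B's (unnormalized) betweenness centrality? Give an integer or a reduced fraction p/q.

8

Pairs whose geodesics pass through B — D–F: 1; D–A: 1; D–E: 1; F–E: 1; F–C: 1; A–E: 1; A–C: 1; E–C: 1.
All other pairs contribute 0.
Summing the contributions gives betweenness(B) = 8.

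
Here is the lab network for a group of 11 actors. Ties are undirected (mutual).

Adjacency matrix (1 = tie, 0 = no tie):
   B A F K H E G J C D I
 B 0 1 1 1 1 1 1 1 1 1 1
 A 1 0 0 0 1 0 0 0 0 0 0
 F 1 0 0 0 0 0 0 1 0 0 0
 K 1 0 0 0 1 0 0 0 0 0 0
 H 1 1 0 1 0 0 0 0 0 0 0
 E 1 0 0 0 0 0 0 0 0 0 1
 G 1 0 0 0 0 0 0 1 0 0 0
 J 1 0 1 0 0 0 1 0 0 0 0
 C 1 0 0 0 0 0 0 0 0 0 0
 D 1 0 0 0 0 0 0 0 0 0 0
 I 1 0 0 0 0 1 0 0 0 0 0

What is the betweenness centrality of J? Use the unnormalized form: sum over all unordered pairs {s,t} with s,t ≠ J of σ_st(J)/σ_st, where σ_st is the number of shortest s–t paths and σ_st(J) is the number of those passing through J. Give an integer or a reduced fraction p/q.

1/2

Pairs whose geodesics pass through J — F–G: 1/2.
All other pairs contribute 0.
Summing the contributions gives betweenness(J) = 1/2.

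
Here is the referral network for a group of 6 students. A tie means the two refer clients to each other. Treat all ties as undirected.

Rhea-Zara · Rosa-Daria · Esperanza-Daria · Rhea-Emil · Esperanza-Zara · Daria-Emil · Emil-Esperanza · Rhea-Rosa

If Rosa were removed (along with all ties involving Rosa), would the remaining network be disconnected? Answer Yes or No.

No

Even without Rosa, every remaining node can still reach every other (the residual graph is connected), so Rosa is not a cut vertex.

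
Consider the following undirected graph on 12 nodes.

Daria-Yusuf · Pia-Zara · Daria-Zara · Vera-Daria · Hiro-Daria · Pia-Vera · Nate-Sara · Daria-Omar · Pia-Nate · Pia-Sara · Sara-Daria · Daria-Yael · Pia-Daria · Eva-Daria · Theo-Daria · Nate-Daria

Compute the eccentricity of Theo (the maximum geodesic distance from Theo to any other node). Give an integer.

Distances from Theo: Daria:1, Eva:2, Hiro:2, Nate:2, Omar:2, Pia:2, Sara:2, Vera:2, Yael:2, Yusuf:2, Zara:2.
The largest is 2 (to Sara, Pia, Omar, Nate, Vera, Eva, Yael, Hiro, Zara, and Yusuf), so the eccentricity of Theo is 2.

2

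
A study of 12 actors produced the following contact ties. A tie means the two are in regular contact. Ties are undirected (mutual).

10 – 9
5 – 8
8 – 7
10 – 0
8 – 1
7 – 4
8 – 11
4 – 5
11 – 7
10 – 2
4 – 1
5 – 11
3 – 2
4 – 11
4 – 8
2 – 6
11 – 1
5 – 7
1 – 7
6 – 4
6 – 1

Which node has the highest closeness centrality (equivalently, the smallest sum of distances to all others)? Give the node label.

6

Farness (sum of distances to all others) for each node — 0:39, 1:23, 2:23, 3:33, 4:22, 5:29, 6:21, 7:28, 8:28, 9:39, 10:29, 11:28.
The smallest farness is 21, for 6, so 6 has the highest closeness.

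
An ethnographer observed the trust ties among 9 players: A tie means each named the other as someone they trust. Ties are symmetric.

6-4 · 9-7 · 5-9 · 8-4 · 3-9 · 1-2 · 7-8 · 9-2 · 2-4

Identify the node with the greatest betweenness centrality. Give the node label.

9

Unnormalized betweenness of each node: 1:0, 2:13, 3:0, 4:9, 5:0, 6:0, 7:3, 8:2, 9:15.
9 has the largest value, 15, making it the main broker — the node through which the most shortest paths run.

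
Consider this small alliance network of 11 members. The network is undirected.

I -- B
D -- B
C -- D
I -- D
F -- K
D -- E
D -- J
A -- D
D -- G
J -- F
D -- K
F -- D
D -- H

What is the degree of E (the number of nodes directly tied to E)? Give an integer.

1

E is directly tied to D. That is 1 neighbor, so the degree of E is 1.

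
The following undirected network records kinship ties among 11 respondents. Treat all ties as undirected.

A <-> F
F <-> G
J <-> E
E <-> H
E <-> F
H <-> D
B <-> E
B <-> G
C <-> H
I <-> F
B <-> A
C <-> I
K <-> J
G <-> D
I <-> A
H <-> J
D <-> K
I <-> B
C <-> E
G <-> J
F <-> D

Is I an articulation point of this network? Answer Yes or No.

No

Even without I, every remaining node can still reach every other (the residual graph is connected), so I is not a cut vertex.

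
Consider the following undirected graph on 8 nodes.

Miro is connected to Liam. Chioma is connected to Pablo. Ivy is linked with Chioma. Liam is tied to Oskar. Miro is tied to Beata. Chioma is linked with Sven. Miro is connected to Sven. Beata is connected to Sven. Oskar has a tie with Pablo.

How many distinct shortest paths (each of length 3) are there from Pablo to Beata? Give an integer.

The shortest distance is 3, and the only length-3 path is Pablo–Chioma–Sven–Beata. So there is exactly 1 shortest path.

1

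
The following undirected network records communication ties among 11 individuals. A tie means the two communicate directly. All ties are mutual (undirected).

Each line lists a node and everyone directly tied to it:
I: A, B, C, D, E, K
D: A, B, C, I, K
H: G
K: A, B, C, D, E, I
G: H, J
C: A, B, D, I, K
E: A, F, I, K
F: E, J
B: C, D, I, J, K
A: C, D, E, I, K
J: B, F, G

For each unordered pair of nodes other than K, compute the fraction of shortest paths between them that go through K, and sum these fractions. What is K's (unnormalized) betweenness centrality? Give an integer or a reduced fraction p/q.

151/60

Pairs whose geodesics pass through K — C–E: 1/3; C–F: 1/4; B–E: 1/2; B–A: 1/4; D–E: 1/3; D–F: 1/4; A–G: 1/5; A–H: 1/5; A–J: 1/5.
All other pairs contribute 0.
Summing the contributions gives betweenness(K) = 151/60.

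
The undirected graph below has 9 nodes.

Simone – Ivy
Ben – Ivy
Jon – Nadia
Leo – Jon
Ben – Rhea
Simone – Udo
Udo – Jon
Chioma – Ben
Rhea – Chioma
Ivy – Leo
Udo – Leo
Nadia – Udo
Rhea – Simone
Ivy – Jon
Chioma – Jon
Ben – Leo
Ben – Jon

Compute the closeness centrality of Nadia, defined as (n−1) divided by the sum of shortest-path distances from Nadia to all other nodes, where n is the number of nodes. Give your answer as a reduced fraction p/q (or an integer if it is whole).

Distances from Nadia: Ben:2, Chioma:2, Ivy:2, Jon:1, Leo:2, Rhea:3, Simone:2, Udo:1. Sum = 15.
n = 9, so closeness = 8/15.

8/15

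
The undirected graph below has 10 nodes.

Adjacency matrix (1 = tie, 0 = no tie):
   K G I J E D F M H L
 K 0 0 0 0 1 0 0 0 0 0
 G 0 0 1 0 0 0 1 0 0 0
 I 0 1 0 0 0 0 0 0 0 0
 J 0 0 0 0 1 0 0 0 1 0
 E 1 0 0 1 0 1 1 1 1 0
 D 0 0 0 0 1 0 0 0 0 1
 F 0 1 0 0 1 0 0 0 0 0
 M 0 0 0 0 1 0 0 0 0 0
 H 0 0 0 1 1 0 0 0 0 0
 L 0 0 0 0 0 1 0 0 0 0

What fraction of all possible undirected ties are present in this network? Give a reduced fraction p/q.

2/9

There are 10 edges and 10 nodes, so the maximum possible is C(10,2) = 45.
Density = 10/45 = 2/9.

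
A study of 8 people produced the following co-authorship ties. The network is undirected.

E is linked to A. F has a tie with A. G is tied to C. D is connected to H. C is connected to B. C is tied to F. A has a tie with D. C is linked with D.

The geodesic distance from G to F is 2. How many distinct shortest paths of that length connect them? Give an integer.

The shortest distance is 2, and the only length-2 path is G–C–F. So there is exactly 1 shortest path.

1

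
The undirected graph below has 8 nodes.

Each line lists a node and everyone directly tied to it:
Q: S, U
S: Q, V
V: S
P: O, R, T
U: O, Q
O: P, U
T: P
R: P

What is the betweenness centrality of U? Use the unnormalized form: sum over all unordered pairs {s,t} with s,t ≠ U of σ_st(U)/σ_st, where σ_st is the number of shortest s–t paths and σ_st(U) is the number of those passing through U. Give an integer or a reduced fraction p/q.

12

Pairs whose geodesics pass through U — P–S: 1; P–Q: 1; P–V: 1; R–S: 1; R–Q: 1; R–V: 1; T–S: 1; T–Q: 1; T–V: 1; S–O: 1; O–Q: 1; O–V: 1.
All other pairs contribute 0.
Summing the contributions gives betweenness(U) = 12.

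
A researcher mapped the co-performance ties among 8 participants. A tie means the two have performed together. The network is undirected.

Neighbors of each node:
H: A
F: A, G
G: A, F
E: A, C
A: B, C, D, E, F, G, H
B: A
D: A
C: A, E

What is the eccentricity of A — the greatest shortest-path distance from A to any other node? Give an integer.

Distances from A: B:1, C:1, D:1, E:1, F:1, G:1, H:1.
The largest is 1 (to G, F, E, D, H, C, and B), so the eccentricity of A is 1.

1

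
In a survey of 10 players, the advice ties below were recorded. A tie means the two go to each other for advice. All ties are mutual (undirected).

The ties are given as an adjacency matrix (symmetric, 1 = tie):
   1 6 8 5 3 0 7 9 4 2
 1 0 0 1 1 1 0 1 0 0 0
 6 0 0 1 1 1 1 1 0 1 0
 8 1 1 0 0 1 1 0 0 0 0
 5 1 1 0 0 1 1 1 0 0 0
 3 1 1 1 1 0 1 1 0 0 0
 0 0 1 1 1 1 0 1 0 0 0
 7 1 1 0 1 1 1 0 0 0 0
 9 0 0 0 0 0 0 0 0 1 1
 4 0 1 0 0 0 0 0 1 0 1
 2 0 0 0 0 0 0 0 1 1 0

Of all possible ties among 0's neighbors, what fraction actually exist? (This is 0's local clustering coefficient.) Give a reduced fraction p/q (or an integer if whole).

0's neighbors: 3, 5, 6, 7, and 8 (k = 5).
Possible neighbor pairs: C(5,2) = 10. Edges among them: 3–5, 3–6, 3–7, 3–8, 5–6, 5–7, 6–7, 6–8 → e = 8.
Clustering(0) = 8/10 = 4/5.

4/5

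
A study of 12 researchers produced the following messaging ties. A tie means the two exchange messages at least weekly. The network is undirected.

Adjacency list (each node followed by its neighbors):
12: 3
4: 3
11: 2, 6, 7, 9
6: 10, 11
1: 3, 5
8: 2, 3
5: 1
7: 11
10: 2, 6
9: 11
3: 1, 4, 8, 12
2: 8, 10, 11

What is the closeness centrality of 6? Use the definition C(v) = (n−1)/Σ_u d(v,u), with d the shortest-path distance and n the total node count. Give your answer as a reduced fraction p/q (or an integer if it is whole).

Distances from 6: 1:5, 2:2, 3:4, 4:5, 5:6, 7:2, 8:3, 9:2, 10:1, 11:1, 12:5. Sum = 36.
n = 12, so closeness = 11/36.

11/36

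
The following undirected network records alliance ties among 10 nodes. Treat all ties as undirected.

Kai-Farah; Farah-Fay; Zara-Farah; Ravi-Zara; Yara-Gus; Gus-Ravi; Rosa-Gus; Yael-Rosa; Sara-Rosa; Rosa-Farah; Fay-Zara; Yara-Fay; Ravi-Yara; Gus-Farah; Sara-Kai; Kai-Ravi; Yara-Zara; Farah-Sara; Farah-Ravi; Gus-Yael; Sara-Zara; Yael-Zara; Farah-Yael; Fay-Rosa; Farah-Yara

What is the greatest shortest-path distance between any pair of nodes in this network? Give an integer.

Eccentricity of each node (its greatest distance to any other): Farah:1, Fay:2, Gus:2, Kai:2, Ravi:2, Rosa:2, Sara:2, Yael:2, Yara:2, Zara:2.
The maximum eccentricity is 2, realized for instance by the pair Sara–Gus via Sara – Farah – Gus. So the diameter is 2.

2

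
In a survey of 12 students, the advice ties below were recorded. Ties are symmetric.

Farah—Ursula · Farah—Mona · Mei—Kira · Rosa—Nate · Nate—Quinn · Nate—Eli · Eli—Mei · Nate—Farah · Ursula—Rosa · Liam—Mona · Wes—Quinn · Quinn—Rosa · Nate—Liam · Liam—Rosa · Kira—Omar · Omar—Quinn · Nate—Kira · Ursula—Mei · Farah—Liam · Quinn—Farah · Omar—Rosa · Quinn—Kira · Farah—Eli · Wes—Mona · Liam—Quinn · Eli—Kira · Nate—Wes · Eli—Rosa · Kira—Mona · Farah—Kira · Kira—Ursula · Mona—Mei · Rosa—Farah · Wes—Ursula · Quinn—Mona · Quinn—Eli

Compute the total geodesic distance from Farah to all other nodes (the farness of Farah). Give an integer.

Distances from Farah: Eli:1, Kira:1, Liam:1, Mei:2, Mona:1, Nate:1, Omar:2, Quinn:1, Rosa:1, Ursula:1, Wes:2.
Sum = 1 + 1 + 1 + 2 + 1 + 1 + 2 + 1 + 1 + 1 + 2 = 14.

14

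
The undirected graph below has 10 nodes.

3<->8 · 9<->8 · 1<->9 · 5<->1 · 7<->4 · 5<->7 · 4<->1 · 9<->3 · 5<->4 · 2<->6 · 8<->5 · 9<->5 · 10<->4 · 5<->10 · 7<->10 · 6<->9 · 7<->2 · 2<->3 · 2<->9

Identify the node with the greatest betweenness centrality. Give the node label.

9

Unnormalized betweenness of each node: 1:13/12, 2:53/12, 3:1/2, 4:1, 5:17/2, 6:0, 7:47/12, 8:13/12, 9:19/2, 10:0.
9 has the largest value, 19/2, making it the main broker — the node through which the most shortest paths run.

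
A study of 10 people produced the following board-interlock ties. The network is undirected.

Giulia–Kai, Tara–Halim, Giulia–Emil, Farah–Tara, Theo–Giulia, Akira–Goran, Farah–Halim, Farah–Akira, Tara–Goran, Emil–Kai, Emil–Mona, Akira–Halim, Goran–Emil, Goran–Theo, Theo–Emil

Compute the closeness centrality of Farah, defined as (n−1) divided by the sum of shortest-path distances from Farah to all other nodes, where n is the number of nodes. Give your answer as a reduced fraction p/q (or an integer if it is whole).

Distances from Farah: Akira:1, Emil:3, Giulia:4, Goran:2, Halim:1, Kai:4, Mona:4, Tara:1, Theo:3. Sum = 23.
n = 10, so closeness = 9/23.

9/23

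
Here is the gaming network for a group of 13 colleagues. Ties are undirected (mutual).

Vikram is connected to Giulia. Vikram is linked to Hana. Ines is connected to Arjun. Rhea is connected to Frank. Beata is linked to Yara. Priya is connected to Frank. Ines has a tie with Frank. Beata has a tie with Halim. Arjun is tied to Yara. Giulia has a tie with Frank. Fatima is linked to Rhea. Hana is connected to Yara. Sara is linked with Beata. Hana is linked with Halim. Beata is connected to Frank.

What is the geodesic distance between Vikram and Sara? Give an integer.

One shortest route is Vikram – Giulia – Frank – Beata – Sara, which uses 4 edges, and at distance 3 from Vikram we only reach {Arjun, Beata, Ines, Priya, Rhea}, which does not include Sara. So d(Vikram,Sara) = 4.

4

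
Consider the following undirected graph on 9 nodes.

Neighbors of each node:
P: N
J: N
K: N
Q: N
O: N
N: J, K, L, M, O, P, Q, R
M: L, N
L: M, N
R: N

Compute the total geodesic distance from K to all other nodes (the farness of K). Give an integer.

15

Distances from K: J:2, L:2, M:2, N:1, O:2, P:2, Q:2, R:2.
Sum = 2 + 2 + 2 + 1 + 2 + 2 + 2 + 2 = 15.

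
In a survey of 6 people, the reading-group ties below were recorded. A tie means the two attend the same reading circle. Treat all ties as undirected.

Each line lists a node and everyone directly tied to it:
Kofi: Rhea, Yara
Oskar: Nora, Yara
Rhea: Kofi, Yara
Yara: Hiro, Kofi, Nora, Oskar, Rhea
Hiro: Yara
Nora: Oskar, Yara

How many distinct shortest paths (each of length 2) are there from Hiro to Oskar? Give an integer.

1

The shortest distance is 2, and the only length-2 path is Hiro–Yara–Oskar. So there is exactly 1 shortest path.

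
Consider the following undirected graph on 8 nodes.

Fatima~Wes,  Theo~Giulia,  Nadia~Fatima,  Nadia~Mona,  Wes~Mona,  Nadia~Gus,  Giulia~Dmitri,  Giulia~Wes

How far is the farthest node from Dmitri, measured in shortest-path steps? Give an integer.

5

Distances from Dmitri: Fatima:3, Giulia:1, Gus:5, Mona:3, Nadia:4, Theo:2, Wes:2.
The largest is 5 (to Gus), so the eccentricity of Dmitri is 5.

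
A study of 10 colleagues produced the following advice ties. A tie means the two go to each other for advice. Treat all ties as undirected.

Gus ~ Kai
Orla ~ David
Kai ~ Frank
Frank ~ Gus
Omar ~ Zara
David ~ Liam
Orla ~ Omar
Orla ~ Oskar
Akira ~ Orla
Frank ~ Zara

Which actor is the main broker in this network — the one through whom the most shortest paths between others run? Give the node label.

Orla

Unnormalized betweenness of each node: Akira:0, David:8, Frank:14, Gus:0, Kai:0, Liam:0, Omar:20, Orla:25, Oskar:0, Zara:18.
Orla has the largest value, 25, making it the main broker — the node through which the most shortest paths run.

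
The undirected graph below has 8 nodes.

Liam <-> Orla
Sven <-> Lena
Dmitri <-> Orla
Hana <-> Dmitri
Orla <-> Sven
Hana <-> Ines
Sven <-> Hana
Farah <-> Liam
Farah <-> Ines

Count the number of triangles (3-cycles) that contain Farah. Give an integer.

0

Farah's neighbors are Ines and Liam, but none of them are tied to each other, so no triangle contains Farah.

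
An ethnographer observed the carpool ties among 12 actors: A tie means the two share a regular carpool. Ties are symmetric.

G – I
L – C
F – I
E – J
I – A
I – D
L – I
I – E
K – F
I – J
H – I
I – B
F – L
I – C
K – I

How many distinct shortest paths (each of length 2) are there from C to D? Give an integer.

1

The shortest distance is 2, and the only length-2 path is C–I–D. So there is exactly 1 shortest path.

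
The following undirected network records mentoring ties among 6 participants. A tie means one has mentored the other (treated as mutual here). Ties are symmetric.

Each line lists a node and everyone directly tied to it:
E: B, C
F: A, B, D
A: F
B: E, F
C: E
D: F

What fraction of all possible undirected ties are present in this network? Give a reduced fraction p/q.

1/3

There are 5 edges and 6 nodes, so the maximum possible is C(6,2) = 15.
Density = 5/15 = 1/3.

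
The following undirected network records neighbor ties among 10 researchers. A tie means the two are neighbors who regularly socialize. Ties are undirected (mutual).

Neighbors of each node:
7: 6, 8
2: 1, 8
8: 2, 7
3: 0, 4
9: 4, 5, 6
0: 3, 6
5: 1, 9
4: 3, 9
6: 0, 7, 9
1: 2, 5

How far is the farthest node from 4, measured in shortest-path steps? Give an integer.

Distances from 4: 0:2, 1:3, 2:4, 3:1, 5:2, 6:2, 7:3, 8:4, 9:1.
The largest is 4 (to 2 and 8), so the eccentricity of 4 is 4.

4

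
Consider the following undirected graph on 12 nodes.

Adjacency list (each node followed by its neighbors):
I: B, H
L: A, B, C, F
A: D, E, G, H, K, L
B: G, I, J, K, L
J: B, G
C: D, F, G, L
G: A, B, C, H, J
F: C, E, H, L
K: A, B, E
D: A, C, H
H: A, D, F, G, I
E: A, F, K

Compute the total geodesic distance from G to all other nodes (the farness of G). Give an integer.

17

Distances from G: A:1, B:1, C:1, D:2, E:2, F:2, H:1, I:2, J:1, K:2, L:2.
Sum = 1 + 1 + 1 + 2 + 2 + 2 + 1 + 2 + 1 + 2 + 2 = 17.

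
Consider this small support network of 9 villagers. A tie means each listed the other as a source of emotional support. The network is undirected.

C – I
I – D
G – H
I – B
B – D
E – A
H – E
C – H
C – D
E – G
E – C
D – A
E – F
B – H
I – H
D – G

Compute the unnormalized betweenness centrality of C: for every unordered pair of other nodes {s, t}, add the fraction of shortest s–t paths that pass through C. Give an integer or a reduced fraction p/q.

Pairs whose geodesics pass through C — I–E: 1/2; I–F: 1/2; D–H: 1/4; D–E: 1/3; D–F: 1/3.
All other pairs contribute 0.
Summing the contributions gives betweenness(C) = 23/12.

23/12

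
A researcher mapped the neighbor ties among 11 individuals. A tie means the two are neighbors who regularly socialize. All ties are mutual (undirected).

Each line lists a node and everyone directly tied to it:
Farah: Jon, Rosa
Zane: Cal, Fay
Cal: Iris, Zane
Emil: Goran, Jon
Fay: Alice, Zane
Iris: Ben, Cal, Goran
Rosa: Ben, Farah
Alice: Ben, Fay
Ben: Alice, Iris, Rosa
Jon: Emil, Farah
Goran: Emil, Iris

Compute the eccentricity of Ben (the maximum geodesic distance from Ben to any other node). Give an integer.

3

Distances from Ben: Alice:1, Cal:2, Emil:3, Farah:2, Fay:2, Goran:2, Iris:1, Jon:3, Rosa:1, Zane:3.
The largest is 3 (to Emil, Zane, and Jon), so the eccentricity of Ben is 3.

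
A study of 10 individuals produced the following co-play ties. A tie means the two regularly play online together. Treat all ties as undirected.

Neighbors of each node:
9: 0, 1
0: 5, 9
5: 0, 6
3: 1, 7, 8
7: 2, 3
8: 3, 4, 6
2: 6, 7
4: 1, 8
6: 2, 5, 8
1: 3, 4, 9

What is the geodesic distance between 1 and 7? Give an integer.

One shortest route is 1 – 3 – 7, which uses 2 edges, and 1 and 7 are not directly tied, so nothing shorter exists. So d(1,7) = 2.

2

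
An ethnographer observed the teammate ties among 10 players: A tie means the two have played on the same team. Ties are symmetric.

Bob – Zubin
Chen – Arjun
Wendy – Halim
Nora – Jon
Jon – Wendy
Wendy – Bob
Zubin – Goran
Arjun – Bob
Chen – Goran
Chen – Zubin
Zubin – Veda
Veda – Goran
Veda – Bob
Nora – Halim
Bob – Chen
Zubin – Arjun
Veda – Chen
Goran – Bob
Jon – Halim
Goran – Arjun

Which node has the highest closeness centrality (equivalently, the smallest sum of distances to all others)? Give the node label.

Farness (sum of distances to all others) for each node — Arjun:18, Bob:13, Chen:17, Goran:17, Halim:20, Jon:20, Nora:27, Veda:18, Wendy:15, Zubin:17.
The smallest farness is 13, for Bob, so Bob has the highest closeness.

Bob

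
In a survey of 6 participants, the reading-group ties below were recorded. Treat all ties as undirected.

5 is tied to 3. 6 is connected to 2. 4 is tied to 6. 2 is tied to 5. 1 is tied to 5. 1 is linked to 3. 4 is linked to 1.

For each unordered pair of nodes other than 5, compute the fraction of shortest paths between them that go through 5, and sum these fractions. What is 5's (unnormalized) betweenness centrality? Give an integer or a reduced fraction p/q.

5/2

Pairs whose geodesics pass through 5 — 3–6: 1/2; 3–2: 1; 1–2: 1.
All other pairs contribute 0.
Summing the contributions gives betweenness(5) = 5/2.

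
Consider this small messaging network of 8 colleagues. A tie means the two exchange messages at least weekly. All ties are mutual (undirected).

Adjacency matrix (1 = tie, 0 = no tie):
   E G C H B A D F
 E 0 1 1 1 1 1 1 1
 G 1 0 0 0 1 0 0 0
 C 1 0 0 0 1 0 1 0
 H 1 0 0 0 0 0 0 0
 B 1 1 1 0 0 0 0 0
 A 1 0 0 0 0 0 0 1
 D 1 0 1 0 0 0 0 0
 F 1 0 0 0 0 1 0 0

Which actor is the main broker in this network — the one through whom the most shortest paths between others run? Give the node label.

Unnormalized betweenness of each node: A:0, B:1/2, C:1/2, D:0, E:16, F:0, G:0, H:0.
E has the largest value, 16, making it the main broker — the node through which the most shortest paths run.

E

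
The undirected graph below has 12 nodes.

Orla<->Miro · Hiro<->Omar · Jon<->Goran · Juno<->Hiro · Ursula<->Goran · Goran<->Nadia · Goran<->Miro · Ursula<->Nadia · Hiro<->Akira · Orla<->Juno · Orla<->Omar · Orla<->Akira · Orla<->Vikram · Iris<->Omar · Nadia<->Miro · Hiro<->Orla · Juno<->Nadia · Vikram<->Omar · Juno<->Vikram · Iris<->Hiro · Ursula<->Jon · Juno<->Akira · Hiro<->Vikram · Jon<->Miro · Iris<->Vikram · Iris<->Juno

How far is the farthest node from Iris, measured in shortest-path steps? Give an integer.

4

Distances from Iris: Akira:2, Goran:3, Hiro:1, Jon:4, Juno:1, Miro:3, Nadia:2, Omar:1, Orla:2, Ursula:3, Vikram:1.
The largest is 4 (to Jon), so the eccentricity of Iris is 4.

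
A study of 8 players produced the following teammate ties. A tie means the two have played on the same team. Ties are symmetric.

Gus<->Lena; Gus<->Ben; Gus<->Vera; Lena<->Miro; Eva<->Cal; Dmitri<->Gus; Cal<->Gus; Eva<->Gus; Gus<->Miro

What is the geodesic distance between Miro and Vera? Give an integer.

2

One shortest route is Miro – Gus – Vera, which uses 2 edges, and Miro and Vera are not directly tied, so nothing shorter exists. So d(Miro,Vera) = 2.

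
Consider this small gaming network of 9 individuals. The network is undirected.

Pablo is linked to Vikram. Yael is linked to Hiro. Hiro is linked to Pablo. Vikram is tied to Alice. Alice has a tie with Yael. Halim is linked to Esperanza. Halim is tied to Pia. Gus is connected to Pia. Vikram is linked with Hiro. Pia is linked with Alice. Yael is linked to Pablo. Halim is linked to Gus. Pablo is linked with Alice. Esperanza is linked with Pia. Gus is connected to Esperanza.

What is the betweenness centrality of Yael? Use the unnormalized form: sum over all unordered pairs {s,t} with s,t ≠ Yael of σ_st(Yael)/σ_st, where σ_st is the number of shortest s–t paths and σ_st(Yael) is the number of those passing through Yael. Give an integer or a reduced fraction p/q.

5/3

Pairs whose geodesics pass through Yael — Hiro–Alice: 1/3; Hiro–Pia: 1/3; Hiro–Halim: 1/3; Hiro–Gus: 1/3; Hiro–Esperanza: 1/3.
All other pairs contribute 0.
Summing the contributions gives betweenness(Yael) = 5/3.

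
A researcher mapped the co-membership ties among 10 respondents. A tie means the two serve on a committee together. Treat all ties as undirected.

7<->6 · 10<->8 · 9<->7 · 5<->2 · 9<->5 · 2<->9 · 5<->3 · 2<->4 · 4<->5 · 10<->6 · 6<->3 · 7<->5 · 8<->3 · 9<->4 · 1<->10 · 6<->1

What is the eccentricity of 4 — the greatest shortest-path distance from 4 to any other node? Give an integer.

Distances from 4: 1:4, 2:1, 3:2, 5:1, 6:3, 7:2, 8:3, 9:1, 10:4.
The largest is 4 (to 10 and 1), so the eccentricity of 4 is 4.

4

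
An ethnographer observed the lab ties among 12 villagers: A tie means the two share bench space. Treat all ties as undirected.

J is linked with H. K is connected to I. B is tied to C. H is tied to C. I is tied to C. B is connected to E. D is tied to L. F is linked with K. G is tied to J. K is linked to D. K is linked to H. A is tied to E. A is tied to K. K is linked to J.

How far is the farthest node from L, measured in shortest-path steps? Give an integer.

Distances from L: A:3, B:5, C:4, D:1, E:4, F:3, G:4, H:3, I:3, J:3, K:2.
The largest is 5 (to B), so the eccentricity of L is 5.

5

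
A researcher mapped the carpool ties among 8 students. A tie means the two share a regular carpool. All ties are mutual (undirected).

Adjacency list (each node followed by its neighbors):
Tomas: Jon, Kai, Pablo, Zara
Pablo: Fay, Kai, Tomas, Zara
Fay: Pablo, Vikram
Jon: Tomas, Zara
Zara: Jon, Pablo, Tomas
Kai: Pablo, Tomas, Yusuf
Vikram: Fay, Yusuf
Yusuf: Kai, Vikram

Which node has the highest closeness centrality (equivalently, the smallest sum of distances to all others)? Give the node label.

Farness (sum of distances to all others) for each node — Fay:13, Jon:16, Kai:11, Pablo:10, Tomas:11, Vikram:16, Yusuf:14, Zara:13.
The smallest farness is 10, for Pablo, so Pablo has the highest closeness.

Pablo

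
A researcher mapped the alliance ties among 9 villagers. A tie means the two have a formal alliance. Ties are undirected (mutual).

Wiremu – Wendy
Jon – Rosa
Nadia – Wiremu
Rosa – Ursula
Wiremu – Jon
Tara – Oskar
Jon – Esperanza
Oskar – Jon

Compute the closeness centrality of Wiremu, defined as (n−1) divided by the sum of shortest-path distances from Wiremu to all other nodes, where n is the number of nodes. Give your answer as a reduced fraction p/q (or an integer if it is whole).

Distances from Wiremu: Esperanza:2, Jon:1, Nadia:1, Oskar:2, Rosa:2, Tara:3, Ursula:3, Wendy:1. Sum = 15.
n = 9, so closeness = 8/15.

8/15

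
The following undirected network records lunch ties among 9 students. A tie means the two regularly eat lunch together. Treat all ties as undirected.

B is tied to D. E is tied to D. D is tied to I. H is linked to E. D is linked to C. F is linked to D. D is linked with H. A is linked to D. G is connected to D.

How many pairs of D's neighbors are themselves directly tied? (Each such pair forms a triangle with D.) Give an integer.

D's neighbors: A, B, C, E, F, G, H, and I.
Neighbor pairs that are themselves tied: D–E–H. Each forms one triangle with D, for 1 in total.

1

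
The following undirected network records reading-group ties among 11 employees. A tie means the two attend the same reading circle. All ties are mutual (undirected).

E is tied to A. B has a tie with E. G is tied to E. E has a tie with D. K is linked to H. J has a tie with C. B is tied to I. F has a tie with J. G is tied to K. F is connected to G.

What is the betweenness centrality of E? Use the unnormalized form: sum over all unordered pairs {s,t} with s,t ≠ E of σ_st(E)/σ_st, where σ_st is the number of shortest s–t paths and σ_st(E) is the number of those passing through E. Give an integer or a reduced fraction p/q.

29

Pairs whose geodesics pass through E — C–A: 1; C–I: 1; C–B: 1; C–D: 1; H–A: 1; H–I: 1; H–B: 1; H–D: 1; A–J: 1; A–I: 1; A–G: 1; A–B: 1; A–D: 1; A–F: 1 … (+15 more pairs).
All other pairs contribute 0.
Summing the contributions gives betweenness(E) = 29.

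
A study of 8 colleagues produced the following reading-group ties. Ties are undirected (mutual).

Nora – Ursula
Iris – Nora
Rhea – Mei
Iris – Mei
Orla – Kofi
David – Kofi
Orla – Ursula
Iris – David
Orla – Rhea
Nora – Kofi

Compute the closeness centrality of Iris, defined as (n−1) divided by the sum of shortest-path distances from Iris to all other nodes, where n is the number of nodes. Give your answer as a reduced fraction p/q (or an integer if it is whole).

Distances from Iris: David:1, Kofi:2, Mei:1, Nora:1, Orla:3, Rhea:2, Ursula:2. Sum = 12.
n = 8, so closeness = 7/12.

7/12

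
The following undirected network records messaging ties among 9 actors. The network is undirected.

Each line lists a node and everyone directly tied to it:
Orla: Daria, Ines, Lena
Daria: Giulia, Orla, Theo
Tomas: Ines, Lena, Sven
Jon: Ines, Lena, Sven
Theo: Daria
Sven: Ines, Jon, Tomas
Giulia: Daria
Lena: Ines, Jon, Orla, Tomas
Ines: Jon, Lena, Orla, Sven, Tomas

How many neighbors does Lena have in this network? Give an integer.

4

Lena is directly tied to Ines, Jon, Orla, and Tomas. That is 4 neighbors, so the degree of Lena is 4.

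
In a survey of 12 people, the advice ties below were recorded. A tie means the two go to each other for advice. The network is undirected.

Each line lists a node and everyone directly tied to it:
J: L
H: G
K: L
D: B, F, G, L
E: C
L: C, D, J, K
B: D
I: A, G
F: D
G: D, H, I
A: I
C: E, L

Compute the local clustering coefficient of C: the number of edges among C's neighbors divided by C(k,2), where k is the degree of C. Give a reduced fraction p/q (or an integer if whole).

0

C's neighbors: E and L (k = 2).
Possible neighbor pairs: C(2,2) = 1. Edges among them: none → e = 0.
Clustering(C) = 0/1.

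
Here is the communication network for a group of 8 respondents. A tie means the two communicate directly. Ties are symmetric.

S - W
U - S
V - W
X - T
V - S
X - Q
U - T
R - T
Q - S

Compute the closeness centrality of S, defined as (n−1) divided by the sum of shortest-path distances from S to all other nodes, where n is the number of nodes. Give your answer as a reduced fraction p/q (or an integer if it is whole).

7/11

Distances from S: Q:1, R:3, T:2, U:1, V:1, W:1, X:2. Sum = 11.
n = 8, so closeness = 7/11.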